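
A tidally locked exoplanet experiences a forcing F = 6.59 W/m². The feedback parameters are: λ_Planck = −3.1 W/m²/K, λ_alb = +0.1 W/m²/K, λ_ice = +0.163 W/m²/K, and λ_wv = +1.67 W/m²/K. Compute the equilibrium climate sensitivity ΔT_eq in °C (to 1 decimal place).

Net feedback parameter λ = (−3.1) + (+0.1) + (+0.163) + (+1.67) = -1.167 W/m²/K.
ΔT = −F/λ = −6.59/(-1.167) = 5.6 °C.

5.6 °C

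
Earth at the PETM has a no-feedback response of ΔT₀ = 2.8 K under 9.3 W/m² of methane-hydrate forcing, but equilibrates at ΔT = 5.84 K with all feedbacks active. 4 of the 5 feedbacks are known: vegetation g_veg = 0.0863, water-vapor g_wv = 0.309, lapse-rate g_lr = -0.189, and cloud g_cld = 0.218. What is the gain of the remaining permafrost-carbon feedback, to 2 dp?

Amplification A = ΔT/ΔT₀ = 5.84/2.8 = 2.086.
Total gain g = 1 − 1/A = 1 − 1/2.086 = 0.5206.
Known gains sum to 0.0863 + 0.309 − 0.189 + 0.218 = 0.4243.
g_pf = 0.5206 − 0.4243 = 0.10.

0.10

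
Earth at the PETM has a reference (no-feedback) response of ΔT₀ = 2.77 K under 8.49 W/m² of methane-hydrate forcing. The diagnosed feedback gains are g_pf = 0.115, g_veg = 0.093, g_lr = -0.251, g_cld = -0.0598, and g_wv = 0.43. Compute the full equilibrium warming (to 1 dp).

Total gain g = 0.115 + 0.093 − 0.251 − 0.0598 + 0.43 = 0.3272.
Amplification A = 1/(1 − 0.3272) = 1.486.
ΔT = 2.77 × 1.486 = 4.1 K.

4.1 K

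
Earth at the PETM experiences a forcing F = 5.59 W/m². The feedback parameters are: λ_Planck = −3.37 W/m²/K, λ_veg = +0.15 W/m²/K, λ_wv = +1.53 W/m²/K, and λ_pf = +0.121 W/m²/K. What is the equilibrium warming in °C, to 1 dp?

Net feedback parameter λ = (−3.37) + (+0.15) + (+1.53) + (+0.121) = -1.569 W/m²/K.
ΔT = −F/λ = −5.59/(-1.569) = 3.6 °C.

3.6 °C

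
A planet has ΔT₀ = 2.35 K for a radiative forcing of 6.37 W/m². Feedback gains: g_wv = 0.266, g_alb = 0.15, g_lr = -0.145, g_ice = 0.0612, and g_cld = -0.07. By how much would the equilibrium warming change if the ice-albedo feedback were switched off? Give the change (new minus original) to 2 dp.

Original: g = 0.2622, ΔT = 2.35/(1−0.2622) = 3.1851 K.
Without ice-albedo: g' = 0.201, ΔT' = 2.35/(1−0.201) = 2.9412 K.
Change = 2.9412 − 3.1851 = -0.24 K.

-0.24 K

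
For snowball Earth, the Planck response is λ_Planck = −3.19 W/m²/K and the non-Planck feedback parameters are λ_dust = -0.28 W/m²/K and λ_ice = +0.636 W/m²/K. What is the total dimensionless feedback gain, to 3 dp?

Convert to gains: g_dust = -0.28/3.19 = -0.08777; g_ice = 0.636/3.19 = 0.1994.
Total gain g = 0.11163.

0.112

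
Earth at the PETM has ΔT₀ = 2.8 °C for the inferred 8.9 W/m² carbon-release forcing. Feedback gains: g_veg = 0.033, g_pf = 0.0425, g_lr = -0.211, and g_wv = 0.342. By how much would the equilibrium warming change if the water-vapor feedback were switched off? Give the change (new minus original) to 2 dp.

Original: g = 0.2065, ΔT = 2.8/(1−0.2065) = 3.5287 °C.
Without water-vapor: g' = -0.1355, ΔT' = 2.8/(1+0.1355) = 2.4659 °C.
Change = 2.4659 − 3.5287 = -1.06 °C.

-1.06 °C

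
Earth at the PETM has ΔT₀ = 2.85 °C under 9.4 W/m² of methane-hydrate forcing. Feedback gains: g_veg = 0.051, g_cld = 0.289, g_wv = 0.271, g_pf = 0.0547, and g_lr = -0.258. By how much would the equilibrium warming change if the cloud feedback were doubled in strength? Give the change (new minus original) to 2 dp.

4.58 °C

Original: g = 0.4077, ΔT = 2.85/(1−0.4077) = 4.8118 °C.
With doubled cloud: g' = 0.6967, ΔT' = 2.85/(1−0.6967) = 9.3966 °C.
Change = 9.3966 − 4.8118 = 4.58 °C.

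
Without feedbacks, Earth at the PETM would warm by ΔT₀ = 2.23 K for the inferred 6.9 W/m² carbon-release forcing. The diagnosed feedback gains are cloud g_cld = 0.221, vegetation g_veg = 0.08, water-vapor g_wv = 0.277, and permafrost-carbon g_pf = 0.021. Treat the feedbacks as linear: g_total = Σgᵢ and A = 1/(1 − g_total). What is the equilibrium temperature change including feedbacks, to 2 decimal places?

Total gain g = 0.221 + 0.08 + 0.277 + 0.021 = 0.599.
Amplification A = 1/(1 − 0.599) = 2.494.
ΔT = 2.23 × 2.494 = 5.56 K.

5.56 K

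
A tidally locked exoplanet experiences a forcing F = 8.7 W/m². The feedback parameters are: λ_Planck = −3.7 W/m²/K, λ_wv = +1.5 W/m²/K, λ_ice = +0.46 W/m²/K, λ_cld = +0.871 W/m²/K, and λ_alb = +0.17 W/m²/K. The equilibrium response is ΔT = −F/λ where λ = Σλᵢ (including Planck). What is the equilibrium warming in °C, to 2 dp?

Net feedback parameter λ = (−3.7) + (+1.5) + (+0.46) + (+0.871) + (+0.17) = -0.699 W/m²/K.
ΔT = −F/λ = −8.7/(-0.699) = 12.45 °C.

12.45 °C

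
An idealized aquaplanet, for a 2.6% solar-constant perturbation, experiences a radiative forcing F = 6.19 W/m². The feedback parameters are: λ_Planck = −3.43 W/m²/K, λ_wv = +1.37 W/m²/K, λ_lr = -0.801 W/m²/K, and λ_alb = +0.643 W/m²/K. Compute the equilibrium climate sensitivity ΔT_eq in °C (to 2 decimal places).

Net feedback parameter λ = (−3.43) + (+1.37) + (-0.801) + (+0.643) = -2.218 W/m²/K.
ΔT = −F/λ = −6.19/(-2.218) = 2.79 °C.

2.79 °C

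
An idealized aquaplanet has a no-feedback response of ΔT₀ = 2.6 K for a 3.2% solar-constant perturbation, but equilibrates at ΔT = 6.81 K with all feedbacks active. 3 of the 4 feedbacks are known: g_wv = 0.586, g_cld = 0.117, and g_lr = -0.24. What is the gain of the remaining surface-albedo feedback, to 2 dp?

Amplification A = ΔT/ΔT₀ = 6.81/2.6 = 2.619.
Total gain g = 1 − 1/A = 1 − 1/2.619 = 0.6182.
Known gains sum to 0.586 + 0.117 − 0.24 = 0.463.
g_alb = 0.6182 − 0.463 = 0.16.

0.16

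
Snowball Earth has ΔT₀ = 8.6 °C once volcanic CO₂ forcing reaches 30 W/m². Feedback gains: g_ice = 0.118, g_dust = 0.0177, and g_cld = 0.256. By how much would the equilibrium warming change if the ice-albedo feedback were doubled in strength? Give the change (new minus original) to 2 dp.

Original: g = 0.3917, ΔT = 8.6/(1−0.3917) = 14.1378 °C.
With doubled ice-albedo: g' = 0.5097, ΔT' = 8.6/(1−0.5097) = 17.5403 °C.
Change = 17.5403 − 14.1378 = 3.40 °C.

3.40 °C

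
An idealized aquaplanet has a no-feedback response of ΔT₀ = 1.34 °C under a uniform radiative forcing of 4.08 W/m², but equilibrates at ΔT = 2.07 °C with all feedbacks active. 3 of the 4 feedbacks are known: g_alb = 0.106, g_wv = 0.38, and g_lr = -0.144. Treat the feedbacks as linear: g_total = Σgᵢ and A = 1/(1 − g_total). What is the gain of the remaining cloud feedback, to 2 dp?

Amplification A = ΔT/ΔT₀ = 2.07/1.34 = 1.545.
Total gain g = 1 − 1/A = 1 − 1/1.545 = 0.3528.
Known gains sum to 0.106 + 0.38 − 0.144 = 0.342.
g_cld = 0.3528 − 0.342 = 0.01.

0.01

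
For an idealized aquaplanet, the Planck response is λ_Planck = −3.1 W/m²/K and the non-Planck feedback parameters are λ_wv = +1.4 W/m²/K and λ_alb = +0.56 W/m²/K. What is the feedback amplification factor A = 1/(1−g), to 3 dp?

Convert to gains: g_wv = 1.4/3.1 = 0.4516; g_alb = 0.56/3.1 = 0.1806.
Total gain g = 0.6322.
A = 1/(1 − 0.6322) = 2.719.

2.719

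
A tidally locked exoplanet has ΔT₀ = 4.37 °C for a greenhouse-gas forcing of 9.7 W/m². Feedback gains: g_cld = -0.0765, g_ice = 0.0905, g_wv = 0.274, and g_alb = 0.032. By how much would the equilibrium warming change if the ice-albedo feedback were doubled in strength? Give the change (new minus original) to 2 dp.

0.99 °C

Original: g = 0.32, ΔT = 4.37/(1−0.32) = 6.4265 °C.
With doubled ice-albedo: g' = 0.4105, ΔT' = 4.37/(1−0.4105) = 7.4131 °C.
Change = 7.4131 − 6.4265 = 0.99 °C.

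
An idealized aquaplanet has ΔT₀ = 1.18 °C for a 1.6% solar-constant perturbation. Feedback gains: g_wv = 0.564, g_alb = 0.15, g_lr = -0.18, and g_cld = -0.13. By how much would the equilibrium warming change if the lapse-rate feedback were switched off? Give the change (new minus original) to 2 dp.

Original: g = 0.404, ΔT = 1.18/(1−0.404) = 1.9799 °C.
Without lapse-rate: g' = 0.584, ΔT' = 1.18/(1−0.584) = 2.8365 °C.
Change = 2.8365 − 1.9799 = 0.86 °C.

0.86 °C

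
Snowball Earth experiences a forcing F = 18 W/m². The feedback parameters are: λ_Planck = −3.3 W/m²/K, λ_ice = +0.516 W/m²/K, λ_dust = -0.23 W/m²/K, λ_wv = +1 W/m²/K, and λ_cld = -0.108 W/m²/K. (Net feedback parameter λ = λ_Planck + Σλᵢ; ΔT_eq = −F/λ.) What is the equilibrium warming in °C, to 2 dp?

Net feedback parameter λ = (−3.3) + (+0.516) + (-0.23) + (+1) + (-0.108) = -2.122 W/m²/K.
ΔT = −F/λ = −18/(-2.122) = 8.48 °C.

8.48 °C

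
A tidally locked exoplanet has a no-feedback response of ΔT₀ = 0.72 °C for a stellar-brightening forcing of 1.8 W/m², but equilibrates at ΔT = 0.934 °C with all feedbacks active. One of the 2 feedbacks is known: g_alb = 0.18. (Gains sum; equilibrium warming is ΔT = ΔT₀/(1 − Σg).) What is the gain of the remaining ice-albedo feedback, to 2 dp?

Amplification A = ΔT/ΔT₀ = 0.934/0.72 = 1.297.
Total gain g = 1 − 1/A = 1 − 1/1.297 = 0.229.
The known gain is 0.18.
g_ice = 0.229 − 0.18 = 0.05.

0.05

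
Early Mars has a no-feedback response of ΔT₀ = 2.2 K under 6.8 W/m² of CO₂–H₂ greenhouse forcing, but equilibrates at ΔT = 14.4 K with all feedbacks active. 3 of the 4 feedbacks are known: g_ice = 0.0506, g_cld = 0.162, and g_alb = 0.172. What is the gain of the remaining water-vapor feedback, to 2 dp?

Amplification A = ΔT/ΔT₀ = 14.4/2.2 = 6.545.
Total gain g = 1 − 1/A = 1 − 1/6.545 = 0.8472.
Known gains sum to 0.0506 + 0.162 + 0.172 = 0.3846.
g_wv = 0.8472 − 0.3846 = 0.46.

0.46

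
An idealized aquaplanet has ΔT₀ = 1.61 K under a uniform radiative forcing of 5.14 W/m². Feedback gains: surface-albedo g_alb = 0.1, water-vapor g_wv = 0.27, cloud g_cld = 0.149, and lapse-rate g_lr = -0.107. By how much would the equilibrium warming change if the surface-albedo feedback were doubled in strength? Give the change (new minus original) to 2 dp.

Original: g = 0.412, ΔT = 1.61/(1−0.412) = 2.7381 K.
With doubled surface-albedo: g' = 0.512, ΔT' = 1.61/(1−0.512) = 3.2992 K.
Change = 3.2992 − 2.7381 = 0.56 K.

0.56 K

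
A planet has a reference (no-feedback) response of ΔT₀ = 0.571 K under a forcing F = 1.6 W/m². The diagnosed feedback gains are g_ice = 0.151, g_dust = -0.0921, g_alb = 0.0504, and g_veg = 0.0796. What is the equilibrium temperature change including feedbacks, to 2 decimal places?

Total gain g = 0.151 − 0.0921 + 0.0504 + 0.0796 = 0.1889.
Amplification A = 1/(1 − 0.1889) = 1.233.
ΔT = 0.571 × 1.233 = 0.70 K.

0.70 K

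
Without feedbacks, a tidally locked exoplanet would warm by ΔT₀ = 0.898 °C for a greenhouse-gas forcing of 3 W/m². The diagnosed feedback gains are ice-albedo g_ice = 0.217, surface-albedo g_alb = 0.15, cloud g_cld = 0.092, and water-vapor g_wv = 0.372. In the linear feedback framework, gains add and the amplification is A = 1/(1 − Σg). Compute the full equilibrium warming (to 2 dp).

5.31 °C

Total gain g = 0.217 + 0.15 + 0.092 + 0.372 = 0.831.
Amplification A = 1/(1 − 0.831) = 5.917.
ΔT = 0.898 × 5.917 = 5.31 °C.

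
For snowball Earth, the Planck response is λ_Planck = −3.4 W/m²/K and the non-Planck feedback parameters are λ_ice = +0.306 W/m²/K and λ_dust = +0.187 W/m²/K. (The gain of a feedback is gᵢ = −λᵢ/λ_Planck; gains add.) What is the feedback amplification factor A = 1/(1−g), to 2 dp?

1.17

Convert to gains: g_ice = 0.306/3.4 = 0.09; g_dust = 0.187/3.4 = 0.055.
Total gain g = 0.145.
A = 1/(1 − 0.145) = 1.17.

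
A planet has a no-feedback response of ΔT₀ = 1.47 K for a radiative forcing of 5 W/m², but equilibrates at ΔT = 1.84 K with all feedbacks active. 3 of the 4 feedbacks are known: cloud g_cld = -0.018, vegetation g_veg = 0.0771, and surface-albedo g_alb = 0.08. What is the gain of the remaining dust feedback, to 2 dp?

Amplification A = ΔT/ΔT₀ = 1.84/1.47 = 1.252.
Total gain g = 1 − 1/A = 1 − 1/1.252 = 0.2013.
Known gains sum to -0.018 + 0.0771 + 0.08 = 0.1391.
g_dust = 0.2013 − 0.1391 = 0.06.

0.06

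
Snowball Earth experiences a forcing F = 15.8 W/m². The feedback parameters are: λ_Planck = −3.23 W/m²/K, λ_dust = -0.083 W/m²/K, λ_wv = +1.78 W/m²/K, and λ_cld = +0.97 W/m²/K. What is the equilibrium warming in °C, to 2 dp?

28.06 °C

Net feedback parameter λ = (−3.23) + (-0.083) + (+1.78) + (+0.97) = -0.563 W/m²/K.
ΔT = −F/λ = −15.8/(-0.563) = 28.06 °C.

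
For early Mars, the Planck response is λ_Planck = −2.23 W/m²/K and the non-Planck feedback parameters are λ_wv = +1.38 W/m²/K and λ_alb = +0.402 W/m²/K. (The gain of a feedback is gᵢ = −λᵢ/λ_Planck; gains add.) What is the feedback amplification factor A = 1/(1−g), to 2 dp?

4.98

Convert to gains: g_wv = 1.38/2.23 = 0.6188; g_alb = 0.402/2.23 = 0.1803.
Total gain g = 0.7991.
A = 1/(1 − 0.7991) = 4.98.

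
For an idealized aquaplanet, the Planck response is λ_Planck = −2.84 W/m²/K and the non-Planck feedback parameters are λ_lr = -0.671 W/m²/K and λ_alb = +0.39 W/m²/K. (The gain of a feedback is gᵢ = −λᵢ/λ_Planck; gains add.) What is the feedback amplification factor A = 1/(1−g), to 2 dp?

0.91

Convert to gains: g_lr = -0.671/2.84 = -0.2363; g_alb = 0.39/2.84 = 0.1373.
Total gain g = -0.099.
A = 1/(1 + 0.099) = 0.91.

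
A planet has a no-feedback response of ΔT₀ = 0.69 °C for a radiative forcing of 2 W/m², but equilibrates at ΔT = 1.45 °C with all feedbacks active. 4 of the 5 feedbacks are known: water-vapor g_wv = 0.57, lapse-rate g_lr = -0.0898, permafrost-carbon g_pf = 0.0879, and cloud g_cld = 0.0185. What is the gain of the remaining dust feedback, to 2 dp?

Amplification A = ΔT/ΔT₀ = 1.45/0.69 = 2.101.
Total gain g = 1 − 1/A = 1 − 1/2.101 = 0.524.
Known gains sum to 0.57 − 0.0898 + 0.0879 + 0.0185 = 0.5866.
g_dust = 0.524 − 0.5866 = -0.06.

-0.06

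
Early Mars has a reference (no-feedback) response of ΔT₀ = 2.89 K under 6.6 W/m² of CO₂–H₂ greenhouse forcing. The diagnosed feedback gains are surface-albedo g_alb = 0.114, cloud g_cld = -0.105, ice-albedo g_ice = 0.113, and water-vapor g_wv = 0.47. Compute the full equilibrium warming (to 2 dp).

7.08 K

Total gain g = 0.114 − 0.105 + 0.113 + 0.47 = 0.592.
Amplification A = 1/(1 − 0.592) = 2.451.
ΔT = 2.89 × 2.451 = 7.08 K.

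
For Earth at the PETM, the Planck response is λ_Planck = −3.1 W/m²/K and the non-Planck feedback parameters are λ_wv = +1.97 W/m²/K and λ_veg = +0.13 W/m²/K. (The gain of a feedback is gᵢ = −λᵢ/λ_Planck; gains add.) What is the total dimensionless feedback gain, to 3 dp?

0.677

Convert to gains: g_wv = 1.97/3.1 = 0.6355; g_veg = 0.13/3.1 = 0.04194.
Total gain g = 0.67744.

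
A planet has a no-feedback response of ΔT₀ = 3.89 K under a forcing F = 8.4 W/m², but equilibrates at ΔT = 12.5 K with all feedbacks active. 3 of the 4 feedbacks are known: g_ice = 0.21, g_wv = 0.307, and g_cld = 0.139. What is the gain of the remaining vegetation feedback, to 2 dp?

Amplification A = ΔT/ΔT₀ = 12.5/3.89 = 3.213.
Total gain g = 1 − 1/A = 1 − 1/3.213 = 0.6888.
Known gains sum to 0.21 + 0.307 + 0.139 = 0.656.
g_veg = 0.6888 − 0.656 = 0.03.

0.03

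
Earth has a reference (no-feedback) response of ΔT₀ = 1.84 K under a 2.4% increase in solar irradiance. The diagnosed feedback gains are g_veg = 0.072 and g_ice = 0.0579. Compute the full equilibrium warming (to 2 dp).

2.11 K

Total gain g = 0.072 + 0.0579 = 0.1299.
Amplification A = 1/(1 − 0.1299) = 1.149.
ΔT = 1.84 × 1.149 = 2.11 K.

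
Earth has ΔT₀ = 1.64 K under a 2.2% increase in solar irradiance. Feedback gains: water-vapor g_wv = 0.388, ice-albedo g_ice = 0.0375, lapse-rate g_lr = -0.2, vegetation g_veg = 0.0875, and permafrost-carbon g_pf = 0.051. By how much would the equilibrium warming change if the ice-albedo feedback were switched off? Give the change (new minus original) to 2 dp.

-0.14 K

Original: g = 0.364, ΔT = 1.64/(1−0.364) = 2.5786 K.
Without ice-albedo: g' = 0.3265, ΔT' = 1.64/(1−0.3265) = 2.4350 K.
Change = 2.4350 − 2.5786 = -0.14 K.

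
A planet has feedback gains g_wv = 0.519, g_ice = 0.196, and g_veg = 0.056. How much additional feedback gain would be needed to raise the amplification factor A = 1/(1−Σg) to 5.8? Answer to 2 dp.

Current total gain = 0.771.
Target gain for A = 5.8: g* = 1 − 1/5.8 = 0.8276.
Additional gain needed = 0.8276 − 0.771 = 0.06.

0.06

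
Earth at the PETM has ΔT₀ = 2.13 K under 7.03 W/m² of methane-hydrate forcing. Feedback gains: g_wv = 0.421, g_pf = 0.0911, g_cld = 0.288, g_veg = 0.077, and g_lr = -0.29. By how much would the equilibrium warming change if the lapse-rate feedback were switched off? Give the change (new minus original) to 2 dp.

12.17 K

Original: g = 0.5871, ΔT = 2.13/(1−0.5871) = 5.1586 K.
Without lapse-rate: g' = 0.8771, ΔT' = 2.13/(1−0.8771) = 17.3312 K.
Change = 17.3312 − 5.1586 = 12.17 K.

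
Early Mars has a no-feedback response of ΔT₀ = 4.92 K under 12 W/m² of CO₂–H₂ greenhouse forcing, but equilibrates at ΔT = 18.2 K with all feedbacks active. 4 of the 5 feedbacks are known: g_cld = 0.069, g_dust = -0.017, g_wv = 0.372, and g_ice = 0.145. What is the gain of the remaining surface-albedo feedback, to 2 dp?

Amplification A = ΔT/ΔT₀ = 18.2/4.92 = 3.699.
Total gain g = 1 − 1/A = 1 − 1/3.699 = 0.7297.
Known gains sum to 0.069 − 0.017 + 0.372 + 0.145 = 0.569.
g_alb = 0.7297 − 0.569 = 0.16.

0.16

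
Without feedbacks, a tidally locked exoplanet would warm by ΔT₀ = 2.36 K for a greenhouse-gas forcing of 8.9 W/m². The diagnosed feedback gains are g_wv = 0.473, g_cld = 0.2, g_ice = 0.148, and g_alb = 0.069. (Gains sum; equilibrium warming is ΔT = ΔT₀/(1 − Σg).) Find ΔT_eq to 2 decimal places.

21.45 K

Total gain g = 0.473 + 0.2 + 0.148 + 0.069 = 0.89.
Amplification A = 1/(1 − 0.89) = 9.091.
ΔT = 2.36 × 9.091 = 21.45 K.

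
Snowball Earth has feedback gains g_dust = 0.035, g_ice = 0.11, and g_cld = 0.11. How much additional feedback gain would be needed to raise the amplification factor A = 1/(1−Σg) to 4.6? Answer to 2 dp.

0.53

Current total gain = 0.255.
Target gain for A = 4.6: g* = 1 − 1/4.6 = 0.7826.
Additional gain needed = 0.7826 − 0.255 = 0.53.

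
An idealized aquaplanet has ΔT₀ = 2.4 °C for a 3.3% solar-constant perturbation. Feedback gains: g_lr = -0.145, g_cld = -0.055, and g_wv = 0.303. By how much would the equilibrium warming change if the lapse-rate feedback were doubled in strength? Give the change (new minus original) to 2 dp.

-0.37 °C

Original: g = 0.103, ΔT = 2.4/(1−0.103) = 2.6756 °C.
With doubled lapse-rate: g' = -0.042, ΔT' = 2.4/(1+0.042) = 2.3033 °C.
Change = 2.3033 − 2.6756 = -0.37 °C.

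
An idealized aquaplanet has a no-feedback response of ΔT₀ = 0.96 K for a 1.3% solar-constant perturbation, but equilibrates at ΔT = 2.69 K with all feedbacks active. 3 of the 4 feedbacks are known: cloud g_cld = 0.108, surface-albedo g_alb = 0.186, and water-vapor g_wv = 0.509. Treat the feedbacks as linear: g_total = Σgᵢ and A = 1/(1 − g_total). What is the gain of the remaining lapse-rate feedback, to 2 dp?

Amplification A = ΔT/ΔT₀ = 2.69/0.96 = 2.802.
Total gain g = 1 − 1/A = 1 − 1/2.802 = 0.6431.
Known gains sum to 0.108 + 0.186 + 0.509 = 0.803.
g_lr = 0.6431 − 0.803 = -0.16.

-0.16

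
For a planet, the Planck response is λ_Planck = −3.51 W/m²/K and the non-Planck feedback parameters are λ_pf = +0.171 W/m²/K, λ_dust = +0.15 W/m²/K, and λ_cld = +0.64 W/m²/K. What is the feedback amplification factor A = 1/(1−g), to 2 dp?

1.38

Convert to gains: g_pf = 0.171/3.51 = 0.04872; g_dust = 0.15/3.51 = 0.04274; g_cld = 0.64/3.51 = 0.1823.
Total gain g = 0.27376.
A = 1/(1 − 0.27376) = 1.38.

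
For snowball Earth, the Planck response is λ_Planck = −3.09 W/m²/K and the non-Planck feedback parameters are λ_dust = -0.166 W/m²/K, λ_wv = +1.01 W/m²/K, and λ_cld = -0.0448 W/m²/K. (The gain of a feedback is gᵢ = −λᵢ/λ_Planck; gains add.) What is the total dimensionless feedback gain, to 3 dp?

0.259

Convert to gains: g_dust = -0.166/3.09 = -0.05372; g_wv = 1.01/3.09 = 0.3269; g_cld = -0.0448/3.09 = -0.0145.
Total gain g = 0.25868.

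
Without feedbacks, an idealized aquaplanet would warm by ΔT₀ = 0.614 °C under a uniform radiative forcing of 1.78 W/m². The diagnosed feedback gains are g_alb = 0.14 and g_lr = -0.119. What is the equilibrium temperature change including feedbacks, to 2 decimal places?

0.63 °C

Total gain g = 0.14 − 0.119 = 0.021.
Amplification A = 1/(1 − 0.021) = 1.021.
ΔT = 0.614 × 1.021 = 0.63 °C.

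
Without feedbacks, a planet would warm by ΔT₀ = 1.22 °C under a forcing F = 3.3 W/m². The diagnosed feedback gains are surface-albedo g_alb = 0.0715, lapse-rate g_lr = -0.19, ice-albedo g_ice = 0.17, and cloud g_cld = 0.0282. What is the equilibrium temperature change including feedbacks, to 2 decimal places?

Total gain g = 0.0715 − 0.19 + 0.17 + 0.0282 = 0.0797.
Amplification A = 1/(1 − 0.0797) = 1.087.
ΔT = 1.22 × 1.087 = 1.33 °C.

1.33 °C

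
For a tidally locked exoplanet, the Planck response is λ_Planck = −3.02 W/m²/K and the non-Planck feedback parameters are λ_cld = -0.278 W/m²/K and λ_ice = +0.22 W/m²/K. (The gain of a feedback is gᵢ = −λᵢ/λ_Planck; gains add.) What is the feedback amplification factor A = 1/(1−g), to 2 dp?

Convert to gains: g_cld = -0.278/3.02 = -0.09205; g_ice = 0.22/3.02 = 0.07285.
Total gain g = -0.0192.
A = 1/(1 + 0.0192) = 0.98.

0.98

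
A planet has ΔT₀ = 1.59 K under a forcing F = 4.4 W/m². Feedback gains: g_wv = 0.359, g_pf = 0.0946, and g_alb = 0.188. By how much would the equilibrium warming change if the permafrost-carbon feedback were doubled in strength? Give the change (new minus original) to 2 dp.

1.59 K

Original: g = 0.6416, ΔT = 1.59/(1−0.6416) = 4.4364 K.
With doubled permafrost-carbon: g' = 0.7362, ΔT' = 1.59/(1−0.7362) = 6.0273 K.
Change = 6.0273 − 4.4364 = 1.59 K.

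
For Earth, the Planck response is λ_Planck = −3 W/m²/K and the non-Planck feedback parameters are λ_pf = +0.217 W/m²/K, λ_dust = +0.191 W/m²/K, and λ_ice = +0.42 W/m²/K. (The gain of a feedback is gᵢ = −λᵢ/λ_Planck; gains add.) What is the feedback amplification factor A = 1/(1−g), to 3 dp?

Convert to gains: g_pf = 0.217/3 = 0.07233; g_dust = 0.191/3 = 0.06367; g_ice = 0.42/3 = 0.14.
Total gain g = 0.276.
A = 1/(1 − 0.276) = 1.381.

1.381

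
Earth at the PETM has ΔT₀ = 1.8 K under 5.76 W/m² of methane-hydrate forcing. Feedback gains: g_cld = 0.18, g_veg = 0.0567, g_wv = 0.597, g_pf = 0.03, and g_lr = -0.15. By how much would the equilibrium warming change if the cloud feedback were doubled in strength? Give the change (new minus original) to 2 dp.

Original: g = 0.7137, ΔT = 1.8/(1−0.7137) = 6.2871 K.
With doubled cloud: g' = 0.8937, ΔT' = 1.8/(1−0.8937) = 16.9332 K.
Change = 16.9332 − 6.2871 = 10.65 K.

10.65 K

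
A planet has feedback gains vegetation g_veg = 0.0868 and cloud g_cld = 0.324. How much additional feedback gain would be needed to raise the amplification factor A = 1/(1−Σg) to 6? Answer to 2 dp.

0.42

Current total gain = 0.4108.
Target gain for A = 6: g* = 1 − 1/6 = 0.8333.
Additional gain needed = 0.8333 − 0.4108 = 0.42.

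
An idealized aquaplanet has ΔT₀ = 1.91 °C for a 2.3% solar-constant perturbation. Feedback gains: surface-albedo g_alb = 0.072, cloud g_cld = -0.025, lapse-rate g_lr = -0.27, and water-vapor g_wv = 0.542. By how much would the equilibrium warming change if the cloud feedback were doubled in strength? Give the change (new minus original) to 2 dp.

Original: g = 0.319, ΔT = 1.91/(1−0.319) = 2.8047 °C.
With doubled cloud: g' = 0.294, ΔT' = 1.91/(1−0.294) = 2.7054 °C.
Change = 2.7054 − 2.8047 = -0.10 °C.

-0.10 °C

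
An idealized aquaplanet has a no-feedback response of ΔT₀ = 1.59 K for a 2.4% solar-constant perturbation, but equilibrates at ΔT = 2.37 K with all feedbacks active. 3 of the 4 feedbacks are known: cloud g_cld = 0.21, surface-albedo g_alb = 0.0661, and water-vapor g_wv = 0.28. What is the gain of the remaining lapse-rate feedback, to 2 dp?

-0.23

Amplification A = ΔT/ΔT₀ = 2.37/1.59 = 1.491.
Total gain g = 1 − 1/A = 1 − 1/1.491 = 0.3293.
Known gains sum to 0.21 + 0.0661 + 0.28 = 0.5561.
g_lr = 0.3293 − 0.5561 = -0.23.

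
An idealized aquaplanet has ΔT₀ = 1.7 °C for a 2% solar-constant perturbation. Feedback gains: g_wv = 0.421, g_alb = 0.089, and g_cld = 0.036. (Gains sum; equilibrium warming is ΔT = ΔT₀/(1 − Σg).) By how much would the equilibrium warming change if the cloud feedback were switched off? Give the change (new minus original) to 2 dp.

-0.28 °C

Original: g = 0.546, ΔT = 1.7/(1−0.546) = 3.7445 °C.
Without cloud: g' = 0.51, ΔT' = 1.7/(1−0.51) = 3.4694 °C.
Change = 3.4694 − 3.7445 = -0.28 °C.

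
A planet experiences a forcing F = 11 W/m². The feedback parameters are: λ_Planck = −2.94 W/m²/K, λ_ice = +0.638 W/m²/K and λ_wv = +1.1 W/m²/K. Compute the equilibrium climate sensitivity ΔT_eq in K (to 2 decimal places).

9.15 K

Net feedback parameter λ = (−2.94) + (+0.638) + (+1.1) = -1.202 W/m²/K.
ΔT = −F/λ = −11/(-1.202) = 9.15 K.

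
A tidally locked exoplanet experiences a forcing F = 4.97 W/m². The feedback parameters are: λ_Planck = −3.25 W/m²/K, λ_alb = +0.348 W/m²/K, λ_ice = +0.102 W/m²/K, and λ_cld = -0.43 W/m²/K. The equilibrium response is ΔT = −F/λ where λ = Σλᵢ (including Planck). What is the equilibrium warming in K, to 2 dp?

Net feedback parameter λ = (−3.25) + (+0.348) + (+0.102) + (-0.43) = -3.23 W/m²/K.
ΔT = −F/λ = −4.97/(-3.23) = 1.54 K.

1.54 K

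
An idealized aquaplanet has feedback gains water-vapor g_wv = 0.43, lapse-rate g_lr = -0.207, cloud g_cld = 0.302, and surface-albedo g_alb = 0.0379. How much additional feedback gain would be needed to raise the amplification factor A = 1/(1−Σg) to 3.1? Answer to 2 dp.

Current total gain = 0.5629.
Target gain for A = 3.1: g* = 1 − 1/3.1 = 0.6774.
Additional gain needed = 0.6774 − 0.5629 = 0.11.

0.11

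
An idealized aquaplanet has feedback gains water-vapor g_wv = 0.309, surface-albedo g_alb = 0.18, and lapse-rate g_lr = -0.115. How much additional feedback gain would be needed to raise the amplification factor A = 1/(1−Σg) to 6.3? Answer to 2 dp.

0.47

Current total gain = 0.374.
Target gain for A = 6.3: g* = 1 − 1/6.3 = 0.8413.
Additional gain needed = 0.8413 − 0.374 = 0.47.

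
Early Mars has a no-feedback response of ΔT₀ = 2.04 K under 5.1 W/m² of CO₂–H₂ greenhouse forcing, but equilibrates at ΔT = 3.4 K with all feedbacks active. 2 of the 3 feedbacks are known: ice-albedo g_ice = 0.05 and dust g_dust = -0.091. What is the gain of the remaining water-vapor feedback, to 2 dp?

Amplification A = ΔT/ΔT₀ = 3.4/2.04 = 1.667.
Total gain g = 1 − 1/A = 1 − 1/1.667 = 0.4001.
Known gains sum to 0.05 − 0.091 = -0.041.
g_wv = 0.4001 + 0.041 = 0.44.

0.44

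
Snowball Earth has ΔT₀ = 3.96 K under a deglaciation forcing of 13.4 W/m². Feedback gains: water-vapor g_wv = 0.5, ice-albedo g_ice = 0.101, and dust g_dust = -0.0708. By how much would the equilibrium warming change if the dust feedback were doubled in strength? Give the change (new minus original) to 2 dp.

-1.10 K

Original: g = 0.5302, ΔT = 3.96/(1−0.5302) = 8.4291 K.
With doubled dust: g' = 0.4594, ΔT' = 3.96/(1−0.4594) = 7.3252 K.
Change = 7.3252 − 8.4291 = -1.10 K.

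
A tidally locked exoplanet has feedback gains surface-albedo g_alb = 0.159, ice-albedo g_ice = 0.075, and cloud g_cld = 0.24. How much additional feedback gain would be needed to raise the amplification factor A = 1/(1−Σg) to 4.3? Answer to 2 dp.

0.29

Current total gain = 0.474.
Target gain for A = 4.3: g* = 1 − 1/4.3 = 0.7674.
Additional gain needed = 0.7674 − 0.474 = 0.29.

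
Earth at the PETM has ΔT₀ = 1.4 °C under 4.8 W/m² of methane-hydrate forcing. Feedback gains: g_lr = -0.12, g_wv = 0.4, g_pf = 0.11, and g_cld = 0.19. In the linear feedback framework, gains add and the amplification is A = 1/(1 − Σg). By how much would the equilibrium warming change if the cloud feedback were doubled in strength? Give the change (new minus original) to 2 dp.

Original: g = 0.58, ΔT = 1.4/(1−0.58) = 3.3333 °C.
With doubled cloud: g' = 0.77, ΔT' = 1.4/(1−0.77) = 6.0870 °C.
Change = 6.0870 − 3.3333 = 2.75 °C.

2.75 °C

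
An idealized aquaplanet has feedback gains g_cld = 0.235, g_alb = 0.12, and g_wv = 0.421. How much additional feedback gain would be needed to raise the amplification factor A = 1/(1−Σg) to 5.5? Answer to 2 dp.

0.04

Current total gain = 0.776.
Target gain for A = 5.5: g* = 1 − 1/5.5 = 0.8182.
Additional gain needed = 0.8182 − 0.776 = 0.04.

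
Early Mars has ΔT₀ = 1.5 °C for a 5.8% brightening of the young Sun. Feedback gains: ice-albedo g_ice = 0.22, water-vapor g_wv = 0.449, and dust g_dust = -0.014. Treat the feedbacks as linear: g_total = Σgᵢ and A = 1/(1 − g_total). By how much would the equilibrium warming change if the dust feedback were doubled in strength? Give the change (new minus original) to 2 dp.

Original: g = 0.655, ΔT = 1.5/(1−0.655) = 4.3478 °C.
With doubled dust: g' = 0.641, ΔT' = 1.5/(1−0.641) = 4.1783 °C.
Change = 4.1783 − 4.3478 = -0.17 °C.

-0.17 °C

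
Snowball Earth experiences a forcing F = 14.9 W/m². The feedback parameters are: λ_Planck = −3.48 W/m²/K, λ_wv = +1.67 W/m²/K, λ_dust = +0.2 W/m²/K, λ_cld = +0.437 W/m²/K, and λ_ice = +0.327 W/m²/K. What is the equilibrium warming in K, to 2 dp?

Net feedback parameter λ = (−3.48) + (+1.67) + (+0.2) + (+0.437) + (+0.327) = -0.846 W/m²/K.
ΔT = −F/λ = −14.9/(-0.846) = 17.61 K.

17.61 K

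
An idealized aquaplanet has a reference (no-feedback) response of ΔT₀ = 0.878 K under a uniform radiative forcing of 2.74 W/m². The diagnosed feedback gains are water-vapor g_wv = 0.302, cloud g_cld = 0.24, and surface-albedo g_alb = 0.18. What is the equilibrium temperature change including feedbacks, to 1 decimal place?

Total gain g = 0.302 + 0.24 + 0.18 = 0.722.
Amplification A = 1/(1 − 0.722) = 3.597.
ΔT = 0.878 × 3.597 = 3.2 K.

3.2 K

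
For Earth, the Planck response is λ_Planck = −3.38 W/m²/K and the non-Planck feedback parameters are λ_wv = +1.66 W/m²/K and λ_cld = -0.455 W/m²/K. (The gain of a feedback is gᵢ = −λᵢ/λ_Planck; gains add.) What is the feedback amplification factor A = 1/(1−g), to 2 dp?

Convert to gains: g_wv = 1.66/3.38 = 0.4911; g_cld = -0.455/3.38 = -0.1346.
Total gain g = 0.3565.
A = 1/(1 − 0.3565) = 1.55.

1.55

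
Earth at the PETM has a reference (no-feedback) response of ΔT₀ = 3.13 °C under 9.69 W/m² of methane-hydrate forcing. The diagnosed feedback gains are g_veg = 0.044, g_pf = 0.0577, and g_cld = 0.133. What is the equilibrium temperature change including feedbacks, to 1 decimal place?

4.1 °C

Total gain g = 0.044 + 0.0577 + 0.133 = 0.2347.
Amplification A = 1/(1 − 0.2347) = 1.307.
ΔT = 3.13 × 1.307 = 4.1 °C.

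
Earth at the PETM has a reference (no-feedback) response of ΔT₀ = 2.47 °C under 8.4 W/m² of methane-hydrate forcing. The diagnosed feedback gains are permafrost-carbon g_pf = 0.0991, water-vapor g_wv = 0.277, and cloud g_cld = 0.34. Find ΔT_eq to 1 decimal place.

Total gain g = 0.0991 + 0.277 + 0.34 = 0.7161.
Amplification A = 1/(1 − 0.7161) = 3.522.
ΔT = 2.47 × 3.522 = 8.7 °C.

8.7 °C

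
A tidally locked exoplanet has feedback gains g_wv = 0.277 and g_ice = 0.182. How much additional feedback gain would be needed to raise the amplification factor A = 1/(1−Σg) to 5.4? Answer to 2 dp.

Current total gain = 0.459.
Target gain for A = 5.4: g* = 1 − 1/5.4 = 0.8148.
Additional gain needed = 0.8148 − 0.459 = 0.36.

0.36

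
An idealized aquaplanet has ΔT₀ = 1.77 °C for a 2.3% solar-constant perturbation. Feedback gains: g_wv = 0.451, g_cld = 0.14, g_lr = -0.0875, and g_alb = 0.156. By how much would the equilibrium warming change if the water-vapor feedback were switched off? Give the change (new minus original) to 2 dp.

Original: g = 0.6595, ΔT = 1.77/(1−0.6595) = 5.1982 °C.
Without water-vapor: g' = 0.2085, ΔT' = 1.77/(1−0.2085) = 2.2363 °C.
Change = 2.2363 − 5.1982 = -2.96 °C.

-2.96 °C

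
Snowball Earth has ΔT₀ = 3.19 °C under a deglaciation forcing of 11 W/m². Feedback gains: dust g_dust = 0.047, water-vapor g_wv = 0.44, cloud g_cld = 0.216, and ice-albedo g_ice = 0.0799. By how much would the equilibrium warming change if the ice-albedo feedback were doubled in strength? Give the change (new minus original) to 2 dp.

Original: g = 0.7829, ΔT = 3.19/(1−0.7829) = 14.6937 °C.
With doubled ice-albedo: g' = 0.8628, ΔT' = 3.19/(1−0.8628) = 23.2507 °C.
Change = 23.2507 − 14.6937 = 8.56 °C.

8.56 °C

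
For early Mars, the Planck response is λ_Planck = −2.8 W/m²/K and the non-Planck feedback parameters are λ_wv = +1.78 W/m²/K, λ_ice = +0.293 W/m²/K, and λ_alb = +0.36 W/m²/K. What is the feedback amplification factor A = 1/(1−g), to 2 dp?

7.63

Convert to gains: g_wv = 1.78/2.8 = 0.6357; g_ice = 0.293/2.8 = 0.1046; g_alb = 0.36/2.8 = 0.1286.
Total gain g = 0.8689.
A = 1/(1 − 0.8689) = 7.63.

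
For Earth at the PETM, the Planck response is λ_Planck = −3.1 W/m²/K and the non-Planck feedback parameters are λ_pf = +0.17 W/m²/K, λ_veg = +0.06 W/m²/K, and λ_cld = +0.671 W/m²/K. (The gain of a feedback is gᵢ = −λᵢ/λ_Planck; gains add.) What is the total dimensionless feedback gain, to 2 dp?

Convert to gains: g_pf = 0.17/3.1 = 0.05484; g_veg = 0.06/3.1 = 0.01935; g_cld = 0.671/3.1 = 0.2165.
Total gain g = 0.29069.

0.29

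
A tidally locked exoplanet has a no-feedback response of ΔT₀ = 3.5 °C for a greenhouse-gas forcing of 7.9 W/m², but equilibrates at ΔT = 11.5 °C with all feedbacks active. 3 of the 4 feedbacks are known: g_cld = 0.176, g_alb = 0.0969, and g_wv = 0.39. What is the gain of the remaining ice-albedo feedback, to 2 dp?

Amplification A = ΔT/ΔT₀ = 11.5/3.5 = 3.286.
Total gain g = 1 − 1/A = 1 − 1/3.286 = 0.6957.
Known gains sum to 0.176 + 0.0969 + 0.39 = 0.6629.
g_ice = 0.6957 − 0.6629 = 0.03.

0.03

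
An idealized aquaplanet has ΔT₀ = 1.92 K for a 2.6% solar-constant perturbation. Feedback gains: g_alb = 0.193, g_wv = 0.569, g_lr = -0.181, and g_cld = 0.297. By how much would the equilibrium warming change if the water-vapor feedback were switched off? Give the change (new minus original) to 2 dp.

-12.96 K

Original: g = 0.878, ΔT = 1.92/(1−0.878) = 15.7377 K.
Without water-vapor: g' = 0.309, ΔT' = 1.92/(1−0.309) = 2.7786 K.
Change = 2.7786 − 15.7377 = -12.96 K.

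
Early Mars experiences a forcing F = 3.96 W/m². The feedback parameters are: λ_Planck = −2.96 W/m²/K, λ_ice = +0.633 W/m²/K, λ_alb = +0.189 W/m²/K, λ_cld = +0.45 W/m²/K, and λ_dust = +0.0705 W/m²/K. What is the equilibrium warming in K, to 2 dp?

2.45 K

Net feedback parameter λ = (−2.96) + (+0.633) + (+0.189) + (+0.45) + (+0.0705) = -1.6175 W/m²/K.
ΔT = −F/λ = −3.96/(-1.6175) = 2.45 K.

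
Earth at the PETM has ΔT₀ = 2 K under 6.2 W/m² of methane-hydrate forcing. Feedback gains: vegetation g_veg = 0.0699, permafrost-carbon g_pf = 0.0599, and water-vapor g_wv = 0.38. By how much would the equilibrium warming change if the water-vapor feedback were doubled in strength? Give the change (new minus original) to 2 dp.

Original: g = 0.5098, ΔT = 2/(1−0.5098) = 4.0800 K.
With doubled water-vapor: g' = 0.8898, ΔT' = 2/(1−0.8898) = 18.1488 K.
Change = 18.1488 − 4.0800 = 14.07 K.

14.07 K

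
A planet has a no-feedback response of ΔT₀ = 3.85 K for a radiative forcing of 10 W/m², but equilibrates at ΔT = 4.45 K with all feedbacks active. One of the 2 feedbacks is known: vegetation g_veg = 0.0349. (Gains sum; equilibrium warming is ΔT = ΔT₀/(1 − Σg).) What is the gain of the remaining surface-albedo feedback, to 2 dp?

Amplification A = ΔT/ΔT₀ = 4.45/3.85 = 1.156.
Total gain g = 1 − 1/A = 1 − 1/1.156 = 0.1349.
The known gain is 0.0349.
g_alb = 0.1349 − 0.0349 = 0.10.

0.10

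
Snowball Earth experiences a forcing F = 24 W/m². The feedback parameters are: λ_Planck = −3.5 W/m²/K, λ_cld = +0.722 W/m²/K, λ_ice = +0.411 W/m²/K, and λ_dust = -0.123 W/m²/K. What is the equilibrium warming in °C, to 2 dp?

9.64 °C

Net feedback parameter λ = (−3.5) + (+0.722) + (+0.411) + (-0.123) = -2.49 W/m²/K.
ΔT = −F/λ = −24/(-2.49) = 9.64 °C.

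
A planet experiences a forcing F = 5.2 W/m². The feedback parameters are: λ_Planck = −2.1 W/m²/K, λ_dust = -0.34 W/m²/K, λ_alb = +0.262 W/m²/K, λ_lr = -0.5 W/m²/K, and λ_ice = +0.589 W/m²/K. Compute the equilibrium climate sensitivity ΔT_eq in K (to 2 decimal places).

Net feedback parameter λ = (−2.1) + (-0.34) + (+0.262) + (-0.5) + (+0.589) = -2.089 W/m²/K.
ΔT = −F/λ = −5.2/(-2.089) = 2.49 K.

2.49 K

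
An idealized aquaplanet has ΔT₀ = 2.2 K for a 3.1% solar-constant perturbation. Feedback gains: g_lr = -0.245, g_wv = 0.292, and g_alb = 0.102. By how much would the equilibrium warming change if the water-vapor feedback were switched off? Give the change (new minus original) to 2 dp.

-0.66 K

Original: g = 0.149, ΔT = 2.2/(1−0.149) = 2.5852 K.
Without water-vapor: g' = -0.143, ΔT' = 2.2/(1+0.143) = 1.9248 K.
Change = 1.9248 − 2.5852 = -0.66 K.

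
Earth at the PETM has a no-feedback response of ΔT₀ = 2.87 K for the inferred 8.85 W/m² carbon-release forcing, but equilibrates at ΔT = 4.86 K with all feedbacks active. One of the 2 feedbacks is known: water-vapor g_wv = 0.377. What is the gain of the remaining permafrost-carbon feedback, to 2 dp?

0.03

Amplification A = ΔT/ΔT₀ = 4.86/2.87 = 1.693.
Total gain g = 1 − 1/A = 1 − 1/1.693 = 0.4093.
The known gain is 0.377.
g_pf = 0.4093 − 0.377 = 0.03.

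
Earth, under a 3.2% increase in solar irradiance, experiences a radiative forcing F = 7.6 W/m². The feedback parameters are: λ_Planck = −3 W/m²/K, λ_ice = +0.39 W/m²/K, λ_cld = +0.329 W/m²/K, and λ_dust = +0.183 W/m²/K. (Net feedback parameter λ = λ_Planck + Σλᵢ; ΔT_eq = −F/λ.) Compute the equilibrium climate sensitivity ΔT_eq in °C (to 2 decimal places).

Net feedback parameter λ = (−3) + (+0.39) + (+0.329) + (+0.183) = -2.098 W/m²/K.
ΔT = −F/λ = −7.6/(-2.098) = 3.62 °C.

3.62 °C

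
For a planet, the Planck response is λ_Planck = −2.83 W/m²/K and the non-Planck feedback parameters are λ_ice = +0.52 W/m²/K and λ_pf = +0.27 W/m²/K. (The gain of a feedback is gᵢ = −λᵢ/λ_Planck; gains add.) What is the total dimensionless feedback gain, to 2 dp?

0.28

Convert to gains: g_ice = 0.52/2.83 = 0.1837; g_pf = 0.27/2.83 = 0.09541.
Total gain g = 0.27911.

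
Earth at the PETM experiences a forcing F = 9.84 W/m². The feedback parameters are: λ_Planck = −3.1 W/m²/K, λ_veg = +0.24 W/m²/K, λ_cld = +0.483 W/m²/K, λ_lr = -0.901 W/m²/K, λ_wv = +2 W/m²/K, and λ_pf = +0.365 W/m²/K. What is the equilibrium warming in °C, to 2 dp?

Net feedback parameter λ = (−3.1) + (+0.24) + (+0.483) + (-0.901) + (+2) + (+0.365) = -0.913 W/m²/K.
ΔT = −F/λ = −9.84/(-0.913) = 10.78 °C.

10.78 °C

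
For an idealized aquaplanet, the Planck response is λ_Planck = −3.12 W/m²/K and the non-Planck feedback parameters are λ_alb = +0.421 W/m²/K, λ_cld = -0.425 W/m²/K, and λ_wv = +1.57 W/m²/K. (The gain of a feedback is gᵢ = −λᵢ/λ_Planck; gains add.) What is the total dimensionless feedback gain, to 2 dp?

Convert to gains: g_alb = 0.421/3.12 = 0.1349; g_cld = -0.425/3.12 = -0.1362; g_wv = 1.57/3.12 = 0.5032.
Total gain g = 0.5019.

0.50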